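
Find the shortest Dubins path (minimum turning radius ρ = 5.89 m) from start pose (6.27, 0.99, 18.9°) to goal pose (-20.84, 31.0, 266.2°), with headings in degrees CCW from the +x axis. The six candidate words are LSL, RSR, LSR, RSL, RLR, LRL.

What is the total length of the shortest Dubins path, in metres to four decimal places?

56.2725 m

Let ψ = atan2(Δy, Δx) = atan2(30.01, -27.11) = 132.0936° be the start→goal bearing.
Normalize: d = |goal − start| / ρ = 40.441961/5.89 = 6.866207, α = (θ_start − ψ) mod 360° = 246.8064° = 4.307585 rad, β = (θ_goal − ψ) mod 360° = 134.1064° = 2.340599 rad.
Common terms: sin α = -0.919180, cos α = -0.393839, sin β = 0.718048, cos β = -0.695993, cos(α−β) = -0.385906, d² = 47.144802. Work in radians in the unit-radius frame; every candidate has L = ρ·(t + p + q).
LSL: p² = 2 + d² − 2cos(α−β) + 2d(sin α − sin β) = 27.433524; p = √p² = 5.237702; φ = atan2(cos β − cos α, d + sin α − sin β) = -0.057720 rad; t = (φ − α) mod 2π = 1.917880 rad, q = (β − φ) mod 2π = 2.398319 rad → L = 5.89·(1.917880 + 5.237702 + 2.398319) = 5.89·9.553901 = 56.272480 m
RSR: p² = 2 + d² − 2cos(α−β) + 2d(sin β − sin α) = 72.399705; p = √p² = 8.508802; φ = atan2(cos α − cos β, d − sin α + sin β) = 0.035518 rad; t = (α − φ) mod 2π = 4.272067 rad, q = (φ − β) mod 2π = 3.978105 rad → L = 5.89·(4.272067 + 8.508802 + 3.978105) = 5.89·16.758973 = 98.710351 m
LSR: p² = d² − 2 + 2cos(α−β) + 2d(sin α + sin β) = 41.610972; p = √p² = 6.450657; φ = atan2(−cos α − cos β, d + sin α + sin β) − atan2(−2, p) = 0.462727 rad; t = (φ − α) mod 2π = 2.438328 rad, q = (φ − β) mod 2π = 4.405314 rad → L = 5.89·(2.438328 + 6.450657 + 4.405314) = 5.89·13.294298 = 78.303415 m
RSL: p² = d² − 2 + 2cos(α−β) − 2d(sin α + sin β) = 47.135009; p = √p² = 6.865494; φ = atan2(cos α + cos β, d − sin α − sin β) − atan2(2, p) = -0.436469 rad; t = (α − φ) mod 2π = 4.744054 rad, q = (β − φ) mod 2π = 2.777068 rad → L = 5.89·(4.744054 + 6.865494 + 2.777068) = 5.89·14.386615 = 84.737164 m
RLR: c = (6 − d² + 2cos(α−β) + 2d(sin α − sin β))/8 = -8.049963, |c| > 1 → infeasible
LRL: c = (6 − d² + 2cos(α−β) − 2d(sin α − sin β))/8 = -2.429191, |c| > 1 → infeasible
Shortest: LSL with L = 56.272480 m ≈ 56.2725 m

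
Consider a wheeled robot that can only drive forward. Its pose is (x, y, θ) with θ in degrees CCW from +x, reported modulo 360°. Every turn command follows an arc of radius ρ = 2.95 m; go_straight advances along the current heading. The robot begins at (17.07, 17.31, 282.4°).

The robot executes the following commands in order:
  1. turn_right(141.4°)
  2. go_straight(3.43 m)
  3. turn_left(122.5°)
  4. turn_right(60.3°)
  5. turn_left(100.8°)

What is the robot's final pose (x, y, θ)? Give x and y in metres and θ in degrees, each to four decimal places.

(1.8267, 7.8453, 304.0000°)

set_pose: (x, y, θ) = (17.0700, 17.3100, 282.4000°), ρ = 2.95
turn_right(141.4°): centre at ρ to the right, rotate −141.4° → (12.3323, 14.3840, 141.0000°)
go_straight(3.43): x += 3.43·cos θ, y += 3.43·sin θ → (9.6667, 16.5425, 141.0000°)
turn_left(122.5°): centre at ρ to the left, rotate +122.5° → (4.8792, 14.5839, 263.5000°)
turn_right(60.3°): centre at ρ to the right, rotate −60.3° → (3.1103, 12.2064, 203.2000°)
turn_left(100.8°): centre at ρ to the left, rotate +100.8° → (1.8267, 7.8453, 304.0000°)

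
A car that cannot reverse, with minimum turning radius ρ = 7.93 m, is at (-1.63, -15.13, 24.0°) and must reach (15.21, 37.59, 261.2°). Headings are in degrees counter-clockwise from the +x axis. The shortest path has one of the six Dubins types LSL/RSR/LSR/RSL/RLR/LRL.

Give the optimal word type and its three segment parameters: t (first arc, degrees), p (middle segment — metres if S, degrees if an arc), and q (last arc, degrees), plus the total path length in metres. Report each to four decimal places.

Let ψ = atan2(Δy, Δx) = atan2(52.72, 16.84) = 72.2853° be the start→goal bearing.
Normalize: d = |goal − start| / ρ = 55.344232/7.93 = 6.979096, α = (θ_start − ψ) mod 360° = 311.7147° = 5.440448 rad, β = (θ_goal − ψ) mod 360° = 188.9147° = 3.297183 rad.
Common terms: sin α = -0.746468, cos α = 0.665422, sin β = -0.154964, cos β = -0.987920, cos(α−β) = -0.541708, d² = 48.707782. Work in radians in the unit-radius frame; every candidate has L = ρ·(t + p + q).
LSL: p² = 2 + d² − 2cos(α−β) + 2d(sin α − sin β) = 43.534876; p = √p² = 6.598096; φ = atan2(cos β − cos α, d + sin α − sin β) = -0.253278 rad; t = (φ − α) mod 2π = 0.589460 rad, q = (β − φ) mod 2π = 3.550461 rad → L = 7.93·(0.589460 + 6.598096 + 3.550461) = 7.93·10.738017 = 85.152478 m
RSR: p² = 2 + d² − 2cos(α−β) + 2d(sin β − sin α) = 60.047521; p = √p² = 7.749034; φ = atan2(cos α − cos β, d − sin α + sin β) = 0.215014 rad; t = (α − φ) mod 2π = 5.225434 rad, q = (φ − β) mod 2π = 3.201016 rad → L = 7.93·(5.225434 + 7.749034 + 3.201016) = 7.93·16.175483 = 128.271582 m
LSR: p² = d² − 2 + 2cos(α−β) + 2d(sin α + sin β) = 33.042014; p = √p² = 5.748218; φ = atan2(−cos α − cos β, d + sin α + sin β) − atan2(−2, p) = 0.387846 rad; t = (φ − α) mod 2π = 1.230584 rad, q = (φ − β) mod 2π = 3.373848 rad → L = 7.93·(1.230584 + 5.748218 + 3.373848) = 7.93·10.352650 = 82.096514 m
RSL: p² = d² − 2 + 2cos(α−β) − 2d(sin α + sin β) = 58.206717; p = √p² = 7.629333; φ = atan2(cos α + cos β, d − sin α − sin β) − atan2(2, p) = -0.297278 rad; t = (α − φ) mod 2π = 5.737726 rad, q = (β − φ) mod 2π = 3.594461 rad → L = 7.93·(5.737726 + 7.629333 + 3.594461) = 7.93·16.961520 = 134.504851 m
RLR: c = (6 − d² + 2cos(α−β) + 2d(sin α − sin β))/8 = -6.505940, |c| > 1 → infeasible
LRL: c = (6 − d² + 2cos(α−β) − 2d(sin α − sin β))/8 = -4.441859, |c| > 1 → infeasible
Shortest: LSR with L = 82.096514 m ≈ 82.0965 m
Convert LSR to answer units (arcs ×180/π): t = 1.230584·180/π = 70.5073°, p = ρ·p = 7.93·5.748218 = 45.5834 m, q = 3.373848·180/π = 193.3073°, L = 82.0965 m.

LSR: t = 70.5073°, p = 45.5834 m, q = 193.3073°, L = 82.0965 m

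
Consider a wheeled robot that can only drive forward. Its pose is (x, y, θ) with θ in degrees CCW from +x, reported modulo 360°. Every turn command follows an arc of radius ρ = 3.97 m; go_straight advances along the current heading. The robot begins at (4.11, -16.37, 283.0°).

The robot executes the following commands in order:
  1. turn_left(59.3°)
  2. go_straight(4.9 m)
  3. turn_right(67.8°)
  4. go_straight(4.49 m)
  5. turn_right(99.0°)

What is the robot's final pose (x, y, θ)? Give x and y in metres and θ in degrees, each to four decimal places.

set_pose: (x, y, θ) = (4.1100, -16.3700, 283.0000°), ρ = 3.97
turn_left(59.3°): centre at ρ to the left, rotate +59.3° → (6.7712, -19.2590, 342.3000°)
go_straight(4.9): x += 4.9·cos θ, y += 4.9·sin θ → (11.4393, -20.7488, 342.3000°)
turn_right(67.8°): centre at ρ to the right, rotate −67.8° → (14.1900, -24.2194, 274.5000°)
go_straight(4.49): x += 4.49·cos θ, y += 4.49·sin θ → (14.5423, -28.6955, 274.5000°)
turn_right(99.0°): centre at ρ to the right, rotate −99.0° → (10.2731, -32.9648, 175.5000°)

(10.2731, -32.9648, 175.5000°)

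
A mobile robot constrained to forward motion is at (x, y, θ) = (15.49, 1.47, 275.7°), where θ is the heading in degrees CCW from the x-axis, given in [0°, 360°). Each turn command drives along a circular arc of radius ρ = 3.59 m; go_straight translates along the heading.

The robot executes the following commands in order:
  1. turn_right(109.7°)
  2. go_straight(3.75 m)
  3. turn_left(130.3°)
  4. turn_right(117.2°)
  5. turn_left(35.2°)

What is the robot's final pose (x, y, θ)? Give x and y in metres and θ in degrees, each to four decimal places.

(-2.0305, -12.3407, 214.3000°)

set_pose: (x, y, θ) = (15.4900, 1.4700, 275.7000°), ρ = 3.59
turn_right(109.7°): centre at ρ to the right, rotate −109.7° → (11.0493, -2.3699, 166.0000°)
go_straight(3.75): x += 3.75·cos θ, y += 3.75·sin θ → (7.4106, -1.4627, 166.0000°)
turn_left(130.3°): centre at ρ to the left, rotate +130.3° → (3.3238, -6.5367, 296.3000°)
turn_right(117.2°): centre at ρ to the right, rotate −117.2° → (0.0490, -11.7169, 179.1000°)
turn_left(35.2°): centre at ρ to the left, rotate +35.2° → (-2.0305, -12.3407, 214.3000°)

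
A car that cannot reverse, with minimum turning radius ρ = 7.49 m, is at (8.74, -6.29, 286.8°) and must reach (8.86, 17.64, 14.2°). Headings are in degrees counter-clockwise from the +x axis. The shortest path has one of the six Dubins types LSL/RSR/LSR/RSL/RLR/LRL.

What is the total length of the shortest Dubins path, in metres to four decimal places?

Let ψ = atan2(Δy, Δx) = atan2(23.93, 0.12) = 89.7127° be the start→goal bearing.
Normalize: d = |goal − start| / ρ = 23.930301/7.49 = 3.194967, α = (θ_start − ψ) mod 360° = 197.0873° = 3.439823 rad, β = (θ_goal − ψ) mod 360° = 284.4873° = 4.965240 rad.
Common terms: sin α = -0.293829, cos α = -0.955858, sin β = -0.968203, cos β = 0.250166, cos(α−β) = 0.045363, d² = 10.207812. Work in radians in the unit-radius frame; every candidate has L = ρ·(t + p + q).
LSL: p² = 2 + d² − 2cos(α−β) + 2d(sin α − sin β) = 16.426294; p = √p² = 4.052936; φ = atan2(cos β − cos α, d + sin α − sin β) = 0.302144 rad; t = (φ − α) mod 2π = 3.145507 rad, q = (β − φ) mod 2π = 4.663096 rad → L = 7.49·(3.145507 + 4.052936 + 4.663096) = 7.49·11.861540 = 88.842931 m
RSR: p² = 2 + d² − 2cos(α−β) + 2d(sin β − sin α) = 7.807879; p = √p² = 2.794258; φ = atan2(cos α − cos β, d − sin α + sin β) = -0.446274 rad; t = (α − φ) mod 2π = 3.886097 rad, q = (φ − β) mod 2π = 0.871671 rad → L = 7.49·(3.886097 + 2.794258 + 0.871671) = 7.49·7.552026 = 56.564673 m
LSR: p² = d² − 2 + 2cos(α−β) + 2d(sin α + sin β) = 0.234239; p = √p² = 0.483983; φ = atan2(−cos α − cos β, d + sin α + sin β) − atan2(−2, p) = 1.683422 rad; t = (φ − α) mod 2π = 4.526785 rad, q = (φ − β) mod 2π = 3.001367 rad → L = 7.49·(4.526785 + 0.483983 + 3.001367) = 7.49·8.012135 = 60.010892 m
RSL: p² = d² − 2 + 2cos(α−β) − 2d(sin α + sin β) = 16.362837; p = √p² = 4.045100; φ = atan2(cos α + cos β, d − sin α − sin β) − atan2(2, p) = -0.616208 rad; t = (α − φ) mod 2π = 4.056030 rad, q = (β − φ) mod 2π = 5.581448 rad → L = 7.49·(4.056030 + 4.045100 + 5.581448) = 7.49·13.682579 = 102.482518 m
RLR: c = (6 − d² + 2cos(α−β) + 2d(sin α − sin β))/8 = 0.024015; p = 2π − arccos c = 4.736406 rad; φ = atan2(cos α − cos β, d − sin α + sin β) = -0.446274 rad; t = (α − φ + p/2) mod 2π = 6.254300 rad, q = (α − β − t + p) mod 2π = 3.239874 rad → L = 7.49·(6.254300 + 4.736406 + 3.239874) = 7.49·14.230580 = 106.587046 m
LRL: c = (6 − d² + 2cos(α−β) − 2d(sin α − sin β))/8 = -1.053287, |c| > 1 → infeasible
Shortest: RSR with L = 56.564673 m ≈ 56.5647 m

56.5647 m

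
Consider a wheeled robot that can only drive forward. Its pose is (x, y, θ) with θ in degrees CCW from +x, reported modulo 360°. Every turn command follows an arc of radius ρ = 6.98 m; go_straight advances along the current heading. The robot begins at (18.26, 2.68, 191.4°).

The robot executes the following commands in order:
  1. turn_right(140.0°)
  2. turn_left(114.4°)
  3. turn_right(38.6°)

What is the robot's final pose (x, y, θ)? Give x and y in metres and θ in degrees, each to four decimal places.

(3.8350, 27.5450, 127.2000°)

set_pose: (x, y, θ) = (18.2600, 2.6800, 191.4000°), ρ = 6.98
turn_right(140.0°): centre at ρ to the right, rotate −140.0° → (11.4253, 13.8770, 51.4000°)
turn_left(114.4°): centre at ρ to the left, rotate +114.4° → (7.6826, 24.9984, 165.8000°)
turn_right(38.6°): centre at ρ to the right, rotate −38.6° → (3.8350, 27.5450, 127.2000°)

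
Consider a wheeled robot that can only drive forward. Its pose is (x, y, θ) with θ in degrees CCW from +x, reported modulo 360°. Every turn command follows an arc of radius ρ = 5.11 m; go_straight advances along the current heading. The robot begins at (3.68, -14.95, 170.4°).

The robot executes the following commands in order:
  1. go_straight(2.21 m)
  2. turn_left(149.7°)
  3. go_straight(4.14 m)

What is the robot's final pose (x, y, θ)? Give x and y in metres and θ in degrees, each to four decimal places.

set_pose: (x, y, θ) = (3.6800, -14.9500, 170.4000°), ρ = 5.11
go_straight(2.21): x += 2.21·cos θ, y += 2.21·sin θ → (1.5009, -14.5814, 170.4000°)
turn_left(149.7°): centre at ρ to the left, rotate +149.7° → (-2.6290, -23.5401, 320.1000°)
go_straight(4.14): x += 4.14·cos θ, y += 4.14·sin θ → (0.5470, -26.1957, 320.1000°)

(0.5470, -26.1957, 320.1000°)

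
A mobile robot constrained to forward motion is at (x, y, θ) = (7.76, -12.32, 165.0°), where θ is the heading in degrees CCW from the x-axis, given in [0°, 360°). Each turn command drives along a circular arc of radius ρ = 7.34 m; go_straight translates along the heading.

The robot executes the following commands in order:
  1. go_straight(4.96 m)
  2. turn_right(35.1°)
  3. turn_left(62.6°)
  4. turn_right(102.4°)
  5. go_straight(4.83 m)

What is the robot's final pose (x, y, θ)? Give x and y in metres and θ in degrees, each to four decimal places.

set_pose: (x, y, θ) = (7.7600, -12.3200, 165.0000°), ρ = 7.34
go_straight(4.96): x += 4.96·cos θ, y += 4.96·sin θ → (2.9690, -11.0363, 165.0000°)
turn_right(35.1°): centre at ρ to the right, rotate −35.1° → (-0.7623, -8.6546, 129.9000°)
turn_left(62.6°): centre at ρ to the left, rotate +62.6° → (-7.9819, -6.1968, 192.5000°)
turn_right(102.4°): centre at ρ to the right, rotate −102.4° → (-16.9106, 0.9564, 90.1000°)
go_straight(4.83): x += 4.83·cos θ, y += 4.83·sin θ → (-16.9190, 5.7864, 90.1000°)

(-16.9190, 5.7864, 90.1000°)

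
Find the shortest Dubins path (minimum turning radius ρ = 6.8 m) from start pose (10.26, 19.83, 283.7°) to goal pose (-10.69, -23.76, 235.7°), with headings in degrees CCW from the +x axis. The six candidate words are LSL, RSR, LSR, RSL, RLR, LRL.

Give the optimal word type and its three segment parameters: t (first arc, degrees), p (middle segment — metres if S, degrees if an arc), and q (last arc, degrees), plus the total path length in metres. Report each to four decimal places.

RSR: t = 41.3211°, p = 43.0543 m, q = 6.6789°, L = 48.7511 m

Let ψ = atan2(Δy, Δx) = atan2(-43.59, -20.95) = -115.6696° be the start→goal bearing.
Normalize: d = |goal − start| / ρ = 48.363112/6.8 = 7.112222, α = (θ_start − ψ) mod 360° = 39.3696° = 0.687130 rad, β = (θ_goal − ψ) mod 360° = 351.3696° = 6.132557 rad.
Common terms: sin α = 0.634321, cos α = 0.773070, sin β = -0.150059, cos β = 0.988677, cos(α−β) = 0.669131, d² = 50.583707. Work in radians in the unit-radius frame; every candidate has L = ρ·(t + p + q).
LSL: p² = 2 + d² − 2cos(α−β) + 2d(sin α − sin β) = 62.402819; p = √p² = 7.899545; φ = atan2(cos β − cos α, d + sin α − sin β) = 0.027297 rad; t = (φ − α) mod 2π = 5.623353 rad, q = (β − φ) mod 2π = 6.105260 rad → L = 6.8·(5.623353 + 7.899545 + 6.105260) = 6.8·19.628158 = 133.471475 m
RSR: p² = 2 + d² − 2cos(α−β) + 2d(sin β − sin α) = 40.088072; p = √p² = 6.331514; φ = atan2(cos α − cos β, d − sin α + sin β) = -0.034060 rad; t = (α − φ) mod 2π = 0.721189 rad, q = (φ − β) mod 2π = 0.116569 rad → L = 6.8·(0.721189 + 6.331514 + 0.116569) = 6.8·7.169272 = 48.751051 m
LSR: p² = d² − 2 + 2cos(α−β) + 2d(sin α + sin β) = 56.810317; p = √p² = 7.537262; φ = atan2(−cos α − cos β, d + sin α + sin β) − atan2(−2, p) = 0.031484 rad; t = (φ − α) mod 2π = 5.627539 rad, q = (φ − β) mod 2π = 0.182112 rad → L = 6.8·(5.627539 + 7.537262 + 0.182112) = 6.8·13.346913 = 90.759011 m
RSL: p² = d² − 2 + 2cos(α−β) − 2d(sin α + sin β) = 43.033619; p = √p² = 6.560001; φ = atan2(cos α + cos β, d − sin α − sin β) − atan2(2, p) = -0.036128 rad; t = (α − φ) mod 2π = 0.723258 rad, q = (β − φ) mod 2π = 6.168685 rad → L = 6.8·(0.723258 + 6.560001 + 6.168685) = 6.8·13.451944 = 91.473219 m
RLR: c = (6 − d² + 2cos(α−β) + 2d(sin α − sin β))/8 = -4.011009, |c| > 1 → infeasible
LRL: c = (6 − d² + 2cos(α−β) − 2d(sin α − sin β))/8 = -6.800352, |c| > 1 → infeasible
Shortest: RSR with L = 48.751051 m ≈ 48.7511 m
Convert RSR to answer units (arcs ×180/π): t = 0.721189·180/π = 41.3211°, p = ρ·p = 6.8·6.331514 = 43.0543 m, q = 0.116569·180/π = 6.6789°, L = 48.7511 m.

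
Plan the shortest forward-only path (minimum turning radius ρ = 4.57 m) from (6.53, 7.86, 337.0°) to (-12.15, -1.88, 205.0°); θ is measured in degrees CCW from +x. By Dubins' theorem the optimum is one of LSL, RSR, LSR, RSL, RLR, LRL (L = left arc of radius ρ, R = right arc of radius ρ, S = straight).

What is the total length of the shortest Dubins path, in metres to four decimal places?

Let ψ = atan2(Δy, Δx) = atan2(-9.74, -18.68) = -152.4619° be the start→goal bearing.
Normalize: d = |goal − start| / ρ = 21.066799/4.57 = 4.609803, α = (θ_start − ψ) mod 360° = 129.4619° = 2.259536 rad, β = (θ_goal − ψ) mod 360° = 357.4619° = 6.238887 rad.
Common terms: sin α = 0.772048, cos α = -0.635565, sin β = -0.044284, cos β = 0.999019, cos(α−β) = -0.669131, d² = 21.250281. Work in radians in the unit-radius frame; every candidate has L = ρ·(t + p + q).
LSL: p² = 2 + d² − 2cos(α−β) + 2d(sin α − sin β) = 32.114802; p = √p² = 5.666992; φ = atan2(cos β − cos α, d + sin α − sin β) = 0.292596 rad; t = (φ − α) mod 2π = 4.316246 rad, q = (β − φ) mod 2π = 5.946290 rad → L = 4.57·(4.316246 + 5.666992 + 5.946290) = 4.57·15.929528 = 72.797945 m
RSR: p² = 2 + d² − 2cos(α−β) + 2d(sin β − sin α) = 17.062283; p = √p² = 4.130652; φ = atan2(cos α − cos β, d − sin α + sin β) = -0.406852 rad; t = (α − φ) mod 2π = 2.666388 rad, q = (φ − β) mod 2π = 5.920632 rad → L = 4.57·(2.666388 + 4.130652 + 5.920632) = 4.57·12.717672 = 58.119759 m
LSR: p² = d² − 2 + 2cos(α−β) + 2d(sin α + sin β) = 24.621712; p = √p² = 4.962027; φ = atan2(−cos α − cos β, d + sin α + sin β) − atan2(−2, p) = 0.315154 rad; t = (φ − α) mod 2π = 4.338803 rad, q = (φ − β) mod 2π = 0.359453 rad → L = 4.57·(4.338803 + 4.962027 + 0.359453) = 4.57·9.660283 = 44.147492 m
RSL: p² = d² − 2 + 2cos(α−β) − 2d(sin α + sin β) = 11.202328; p = √p² = 3.346988; φ = atan2(cos α + cos β, d − sin α − sin β) − atan2(2, p) = -0.445265 rad; t = (α − φ) mod 2π = 2.704801 rad, q = (β − φ) mod 2π = 0.400966 rad → L = 4.57·(2.704801 + 3.346988 + 0.400966) = 4.57·6.452755 = 29.489092 m
RLR: c = (6 − d² + 2cos(α−β) + 2d(sin α − sin β))/8 = -1.132785, |c| > 1 → infeasible
LRL: c = (6 − d² + 2cos(α−β) − 2d(sin α − sin β))/8 = -3.014350, |c| > 1 → infeasible
Shortest: RSL with L = 29.489092 m ≈ 29.4891 m

29.4891 m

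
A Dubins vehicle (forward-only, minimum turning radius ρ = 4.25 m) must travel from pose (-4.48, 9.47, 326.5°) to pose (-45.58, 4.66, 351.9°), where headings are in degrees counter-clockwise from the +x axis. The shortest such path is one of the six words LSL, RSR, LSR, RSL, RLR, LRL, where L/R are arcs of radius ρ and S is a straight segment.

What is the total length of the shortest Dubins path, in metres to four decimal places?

63.4884 m

Let ψ = atan2(Δy, Δx) = atan2(-4.81, -41.10) = -173.3249° be the start→goal bearing.
Normalize: d = |goal − start| / ρ = 41.380504/4.25 = 9.736589, α = (θ_start − ψ) mod 360° = 139.8249° = 2.440406 rad, β = (θ_goal − ψ) mod 360° = 165.2249° = 2.883719 rad.
Common terms: sin α = 0.645125, cos α = -0.764077, sin β = 0.255025, cos β = -0.966935, cos(α−β) = 0.903335, d² = 94.801168. Work in radians in the unit-radius frame; every candidate has L = ρ·(t + p + q).
LSL: p² = 2 + d² − 2cos(α−β) + 2d(sin α − sin β) = 102.590990; p = √p² = 10.128721; φ = atan2(cos β − cos α, d + sin α − sin β) = -0.020029 rad; t = (φ − α) mod 2π = 3.822750 rad, q = (β − φ) mod 2π = 2.903749 rad → L = 4.25·(3.822750 + 10.128721 + 2.903749) = 4.25·16.855220 = 71.634685 m
RSR: p² = 2 + d² − 2cos(α−β) + 2d(sin β − sin α) = 87.398005; p = √p² = 9.348690; φ = atan2(cos α − cos β, d − sin α + sin β) = 0.021701 rad; t = (α − φ) mod 2π = 2.418705 rad, q = (φ − β) mod 2π = 3.421167 rad → L = 4.25·(2.418705 + 9.348690 + 3.421167) = 4.25·15.188562 = 64.551387 m
LSR: p² = d² − 2 + 2cos(α−β) + 2d(sin α + sin β) = 112.136618; p = √p² = 10.589458; φ = atan2(−cos α − cos β, d + sin α + sin β) − atan2(−2, p) = 0.347993 rad; t = (φ − α) mod 2π = 4.190773 rad, q = (φ − β) mod 2π = 3.747459 rad → L = 4.25·(4.190773 + 10.589458 + 3.747459) = 4.25·18.527689 = 78.742680 m
RSL: p² = d² − 2 + 2cos(α−β) − 2d(sin α + sin β) = 77.079060; p = √p² = 8.779468; φ = atan2(cos α + cos β, d − sin α − sin β) − atan2(2, p) = -0.417427 rad; t = (α − φ) mod 2π = 2.857833 rad, q = (β − φ) mod 2π = 3.301146 rad → L = 4.25·(2.857833 + 8.779468 + 3.301146) = 4.25·14.938447 = 63.488400 m
RLR: c = (6 − d² + 2cos(α−β) + 2d(sin α − sin β))/8 = -9.924751, |c| > 1 → infeasible
LRL: c = (6 − d² + 2cos(α−β) − 2d(sin α − sin β))/8 = -11.823874, |c| > 1 → infeasible
Shortest: RSL with L = 63.488400 m ≈ 63.4884 m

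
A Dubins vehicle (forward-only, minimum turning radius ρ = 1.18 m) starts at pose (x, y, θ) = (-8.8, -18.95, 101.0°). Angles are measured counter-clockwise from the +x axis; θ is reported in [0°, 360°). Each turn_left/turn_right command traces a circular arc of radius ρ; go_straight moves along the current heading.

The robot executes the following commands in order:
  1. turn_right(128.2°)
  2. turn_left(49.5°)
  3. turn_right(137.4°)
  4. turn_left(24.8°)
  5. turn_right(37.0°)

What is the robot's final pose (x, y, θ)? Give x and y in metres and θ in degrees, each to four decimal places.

(-4.9516, -20.5131, 232.7000°)

set_pose: (x, y, θ) = (-8.8000, -18.9500, 101.0000°), ρ = 1.18
turn_right(128.2°): centre at ρ to the right, rotate −128.2° → (-7.1023, -17.6753, -27.2000° ≡ 332.8000°)
turn_left(49.5°): centre at ρ to the left, rotate +49.5° → (-6.1152, -17.7176, 382.3000° ≡ 22.3000°)
turn_right(137.4°): centre at ρ to the right, rotate −137.4° → (-4.5988, -19.3099, -115.1000° ≡ 244.9000°)
turn_left(24.8°): centre at ρ to the left, rotate +24.8° → (-4.7103, -19.8042, 269.7000°)
turn_right(37.0°): centre at ρ to the right, rotate −37.0° → (-4.9516, -20.5131, 232.7000°)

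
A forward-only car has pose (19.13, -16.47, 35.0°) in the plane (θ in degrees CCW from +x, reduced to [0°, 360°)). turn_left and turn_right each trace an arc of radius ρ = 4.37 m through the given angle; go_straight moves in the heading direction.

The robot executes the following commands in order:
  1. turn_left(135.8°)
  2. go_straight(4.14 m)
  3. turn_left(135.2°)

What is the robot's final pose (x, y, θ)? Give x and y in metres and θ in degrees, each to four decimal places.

set_pose: (x, y, θ) = (19.1300, -16.4700, 35.0000°), ρ = 4.37
turn_left(135.8°): centre at ρ to the left, rotate +135.8° → (17.3222, -8.5765, 170.8000°)
go_straight(4.14): x += 4.14·cos θ, y += 4.14·sin θ → (13.2354, -7.9146, 170.8000°)
turn_left(135.2°): centre at ρ to the left, rotate +135.2° → (9.0013, -14.7970, 306.0000°)

(9.0013, -14.7970, 306.0000°)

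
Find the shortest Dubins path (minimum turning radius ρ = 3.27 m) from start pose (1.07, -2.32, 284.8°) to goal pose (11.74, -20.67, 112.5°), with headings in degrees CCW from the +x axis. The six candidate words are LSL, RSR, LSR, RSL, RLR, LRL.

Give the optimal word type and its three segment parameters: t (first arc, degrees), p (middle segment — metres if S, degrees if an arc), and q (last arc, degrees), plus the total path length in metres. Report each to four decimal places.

RSL: t = 2.4319°, p = 20.6460 m, q = 190.1319°, L = 31.6361 m

Let ψ = atan2(Δy, Δx) = atan2(-18.35, 10.67) = -59.8232° be the start→goal bearing.
Normalize: d = |goal − start| / ρ = 21.226667/3.27 = 6.491336, α = (θ_start − ψ) mod 360° = 344.6232° = 6.014810 rad, β = (θ_goal − ψ) mod 360° = 172.3232° = 3.007608 rad.
Common terms: sin α = -0.265165, cos α = 0.964203, sin β = 0.133584, cos β = -0.991037, cos(α−β) = -0.990983, d² = 42.137437. Work in radians in the unit-radius frame; every candidate has L = ρ·(t + p + q).
LSL: p² = 2 + d² − 2cos(α−β) + 2d(sin α − sin β) = 40.942566; p = √p² = 6.398638; φ = atan2(cos β − cos α, d + sin α − sin β) = -0.310538 rad; t = (φ − α) mod 2π = 6.241022 rad, q = (β − φ) mod 2π = 3.318146 rad → L = 3.27·(6.241022 + 6.398638 + 3.318146) = 3.27·15.957806 = 52.182026 m
RSR: p² = 2 + d² − 2cos(α−β) + 2d(sin β − sin α) = 51.296241; p = √p² = 7.162139; φ = atan2(cos α − cos β, d − sin α + sin β) = 0.276507 rad; t = (α − φ) mod 2π = 5.738303 rad, q = (φ − β) mod 2π = 3.552084 rad → L = 3.27·(5.738303 + 7.162139 + 3.552084) = 3.27·16.452527 = 53.799763 m
LSR: p² = d² − 2 + 2cos(α−β) + 2d(sin α + sin β) = 36.447200; p = √p² = 6.037152; φ = atan2(−cos α − cos β, d + sin α + sin β) − atan2(−2, p) = 0.324123 rad; t = (φ − α) mod 2π = 0.592498 rad, q = (φ − β) mod 2π = 3.599700 rad → L = 3.27·(0.592498 + 6.037152 + 3.599700) = 3.27·10.229350 = 33.449975 m
RSL: p² = d² − 2 + 2cos(α−β) − 2d(sin α + sin β) = 39.863741; p = √p² = 6.313774; φ = atan2(cos α + cos β, d − sin α − sin β) − atan2(2, p) = -0.310820 rad; t = (α − φ) mod 2π = 0.042445 rad, q = (β − φ) mod 2π = 3.318428 rad → L = 3.27·(0.042445 + 6.313774 + 3.318428) = 3.27·9.674646 = 31.636093 m
RLR: c = (6 − d² + 2cos(α−β) + 2d(sin α − sin β))/8 = -5.412030, |c| > 1 → infeasible
LRL: c = (6 − d² + 2cos(α−β) − 2d(sin α − sin β))/8 = -4.117821, |c| > 1 → infeasible
Shortest: RSL with L = 31.636093 m ≈ 31.6361 m
Convert RSL to answer units (arcs ×180/π): t = 0.042445·180/π = 2.4319°, p = ρ·p = 3.27·6.313774 = 20.6460 m, q = 3.318428·180/π = 190.1319°, L = 31.6361 m.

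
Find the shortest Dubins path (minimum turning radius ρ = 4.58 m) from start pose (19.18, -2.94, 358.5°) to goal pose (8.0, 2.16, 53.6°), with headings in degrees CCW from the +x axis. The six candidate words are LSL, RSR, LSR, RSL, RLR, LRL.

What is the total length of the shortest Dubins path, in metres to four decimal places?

34.5126 m

Let ψ = atan2(Δy, Δx) = atan2(5.10, -11.18) = 155.4789° be the start→goal bearing.
Normalize: d = |goal − start| / ρ = 12.288303/4.58 = 2.683036, α = (θ_start − ψ) mod 360° = 203.0211° = 3.543387 rad, β = (θ_goal − ψ) mod 360° = 258.1211° = 4.505064 rad.
Common terms: sin α = -0.391071, cos α = -0.920361, sin β = -0.978585, cos β = -0.205843, cos(α−β) = 0.572146, d² = 7.198680. Work in radians in the unit-radius frame; every candidate has L = ρ·(t + p + q).
LSL: p² = 2 + d² − 2cos(α−β) + 2d(sin α − sin β) = 11.207033; p = √p² = 3.347691; φ = atan2(cos β − cos α, d + sin α − sin β) = 0.215091 rad; t = (φ − α) mod 2π = 2.954889 rad, q = (β − φ) mod 2π = 4.289973 rad → L = 4.58·(2.954889 + 3.347691 + 4.289973) = 4.58·10.592552 = 48.513890 m
RSR: p² = 2 + d² − 2cos(α−β) + 2d(sin β − sin α) = 4.901745; p = √p² = 2.213988; φ = atan2(cos α − cos β, d − sin α + sin β) = -0.328611 rad; t = (α − φ) mod 2π = 3.871998 rad, q = (φ − β) mod 2π = 1.449511 rad → L = 4.58·(3.871998 + 2.213988 + 1.449511) = 4.58·7.535497 = 34.512578 m
LSR: p² = d² − 2 + 2cos(α−β) + 2d(sin α + sin β) = -1.006697 < 0 → infeasible
RSL: p² = d² − 2 + 2cos(α−β) − 2d(sin α + sin β) = 13.692642; p = √p² = 3.700357; φ = atan2(cos α + cos β, d − sin α − sin β) − atan2(2, p) = -0.766563 rad; t = (α − φ) mod 2π = 4.309950 rad, q = (β − φ) mod 2π = 5.271626 rad → L = 4.58·(4.309950 + 3.700357 + 5.271626) = 4.58·13.281933 = 60.831254 m
RLR: c = (6 − d² + 2cos(α−β) + 2d(sin α − sin β))/8 = 0.387282; p = 2π − arccos c = 5.110071 rad; φ = atan2(cos α − cos β, d − sin α + sin β) = -0.328611 rad; t = (α − φ + p/2) mod 2π = 0.143848 rad, q = (α − β − t + p) mod 2π = 4.004546 rad → L = 4.58·(0.143848 + 5.110071 + 4.004546) = 4.58·9.258465 = 42.403769 m
LRL: c = (6 − d² + 2cos(α−β) − 2d(sin α − sin β))/8 = -0.400879; p = 2π − arccos c = 4.299913 rad; φ = atan2(cos β − cos α, d + sin α − sin β) = 0.215091 rad; t = (φ − α + p/2) mod 2π = 5.104845 rad, q = (β − α − t + p) mod 2π = 0.156744 rad → L = 4.58·(5.104845 + 4.299913 + 0.156744) = 4.58·9.561502 = 43.791679 m
Shortest: RSR with L = 34.512578 m ≈ 34.5126 m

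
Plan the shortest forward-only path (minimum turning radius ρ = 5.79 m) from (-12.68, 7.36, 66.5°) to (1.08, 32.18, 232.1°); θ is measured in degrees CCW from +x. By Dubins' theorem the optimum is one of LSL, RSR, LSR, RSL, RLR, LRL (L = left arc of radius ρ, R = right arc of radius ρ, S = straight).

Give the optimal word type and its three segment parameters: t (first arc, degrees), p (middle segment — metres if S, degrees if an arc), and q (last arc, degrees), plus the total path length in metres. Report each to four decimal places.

RSL: t = 30.8817°, p = 24.3113 m, q = 196.4817°, L = 47.2874 m

Let ψ = atan2(Δy, Δx) = atan2(24.82, 13.76) = 60.9964° be the start→goal bearing.
Normalize: d = |goal − start| / ρ = 28.379042/5.79 = 4.901389, α = (θ_start − ψ) mod 360° = 5.5036° = 0.096056 rad, β = (θ_goal − ψ) mod 360° = 171.1036° = 2.986322 rad.
Common terms: sin α = 0.095909, cos α = 0.995390, sin β = 0.154648, cos β = -0.987970, cos(α−β) = -0.968583, d² = 24.023613. Work in radians in the unit-radius frame; every candidate has L = ρ·(t + p + q).
LSL: p² = 2 + d² − 2cos(α−β) + 2d(sin α − sin β) = 27.384970; p = √p² = 5.233065; φ = atan2(cos β − cos α, d + sin α − sin β) = -0.388721 rad; t = (φ − α) mod 2π = 5.798408 rad, q = (β − φ) mod 2π = 3.375043 rad → L = 5.79·(5.798408 + 5.233065 + 3.375043) = 5.79·14.406516 = 83.413726 m
RSR: p² = 2 + d² − 2cos(α−β) + 2d(sin β − sin α) = 28.536588; p = √p² = 5.341965; φ = atan2(cos α − cos β, d − sin α + sin β) = 0.380386 rad; t = (α − φ) mod 2π = 5.998855 rad, q = (φ − β) mod 2π = 3.677250 rad → L = 5.79·(5.998855 + 5.341965 + 3.677250) = 5.79·15.018070 = 86.954626 m
LSR: p² = d² − 2 + 2cos(α−β) + 2d(sin α + sin β) = 22.542597; p = √p² = 4.747905; φ = atan2(−cos α − cos β, d + sin α + sin β) − atan2(−2, p) = 0.397240 rad; t = (φ − α) mod 2π = 0.301184 rad, q = (φ − β) mod 2π = 3.694104 rad → L = 5.79·(0.301184 + 4.747905 + 3.694104) = 5.79·8.743192 = 50.623081 m
RSL: p² = d² − 2 + 2cos(α−β) − 2d(sin α + sin β) = 17.630296; p = √p² = 4.198845; φ = atan2(cos α + cos β, d − sin α − sin β) − atan2(2, p) = -0.442930 rad; t = (α − φ) mod 2π = 0.538987 rad, q = (β − φ) mod 2π = 3.429252 rad → L = 5.79·(0.538987 + 4.198845 + 3.429252) = 5.79·8.167083 = 47.287413 m
RLR: c = (6 − d² + 2cos(α−β) + 2d(sin α − sin β))/8 = -2.567074, |c| > 1 → infeasible
LRL: c = (6 − d² + 2cos(α−β) − 2d(sin α − sin β))/8 = -2.423121, |c| > 1 → infeasible
Shortest: RSL with L = 47.287413 m ≈ 47.2874 m
Convert RSL to answer units (arcs ×180/π): t = 0.538987·180/π = 30.8817°, p = ρ·p = 5.79·4.198845 = 24.3113 m, q = 3.429252·180/π = 196.4817°, L = 47.2874 m.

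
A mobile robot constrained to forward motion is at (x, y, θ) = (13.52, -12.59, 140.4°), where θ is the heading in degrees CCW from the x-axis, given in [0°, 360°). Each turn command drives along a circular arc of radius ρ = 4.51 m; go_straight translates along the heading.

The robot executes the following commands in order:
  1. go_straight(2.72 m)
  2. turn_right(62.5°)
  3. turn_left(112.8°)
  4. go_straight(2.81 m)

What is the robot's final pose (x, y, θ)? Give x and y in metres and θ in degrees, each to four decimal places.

set_pose: (x, y, θ) = (13.5200, -12.5900, 140.4000°), ρ = 4.51
go_straight(2.72): x += 2.72·cos θ, y += 2.72·sin θ → (11.4242, -10.8562, 140.4000°)
turn_right(62.5°): centre at ρ to the right, rotate −62.5° → (9.8892, -6.4358, 77.9000°)
turn_left(112.8°): centre at ρ to the left, rotate +112.8° → (4.6420, -1.0588, 190.7000°)
go_straight(2.81): x += 2.81·cos θ, y += 2.81·sin θ → (1.8809, -1.5806, 190.7000°)

(1.8809, -1.5806, 190.7000°)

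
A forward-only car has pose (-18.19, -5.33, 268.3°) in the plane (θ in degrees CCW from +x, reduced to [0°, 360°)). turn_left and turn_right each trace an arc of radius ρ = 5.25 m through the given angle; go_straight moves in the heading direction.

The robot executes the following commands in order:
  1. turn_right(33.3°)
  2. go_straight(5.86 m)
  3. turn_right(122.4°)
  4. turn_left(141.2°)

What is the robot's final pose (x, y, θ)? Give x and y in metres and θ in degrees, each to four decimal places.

set_pose: (x, y, θ) = (-18.1900, -5.3300, 268.3000°), ρ = 5.25
turn_right(33.3°): centre at ρ to the right, rotate −33.3° → (-19.1371, -8.1855, 235.0000°)
go_straight(5.86): x += 5.86·cos θ, y += 5.86·sin θ → (-22.4983, -12.9858, 235.0000°)
turn_right(122.4°): centre at ρ to the right, rotate −122.4° → (-31.6457, -11.9920, 112.6000°)
turn_left(141.2°): centre at ρ to the left, rotate +141.2° → (-41.5341, -12.5449, 253.8000°)

(-41.5341, -12.5449, 253.8000°)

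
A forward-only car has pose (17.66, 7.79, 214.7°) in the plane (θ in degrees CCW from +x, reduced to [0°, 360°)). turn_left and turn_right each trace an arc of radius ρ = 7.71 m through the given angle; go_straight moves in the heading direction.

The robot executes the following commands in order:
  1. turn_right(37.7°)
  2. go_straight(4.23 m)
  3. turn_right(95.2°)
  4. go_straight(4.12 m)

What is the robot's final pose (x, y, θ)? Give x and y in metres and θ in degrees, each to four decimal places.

set_pose: (x, y, θ) = (17.6600, 7.7900, 214.7000°), ρ = 7.71
turn_right(37.7°): centre at ρ to the right, rotate −37.7° → (12.8673, 6.4293, 177.0000°)
go_straight(4.23): x += 4.23·cos θ, y += 4.23·sin θ → (8.6431, 6.6507, 177.0000°)
turn_right(95.2°): centre at ρ to the right, rotate −95.2° → (1.4155, 15.4498, 81.8000°)
go_straight(4.12): x += 4.12·cos θ, y += 4.12·sin θ → (2.0031, 19.5277, 81.8000°)

(2.0031, 19.5277, 81.8000°)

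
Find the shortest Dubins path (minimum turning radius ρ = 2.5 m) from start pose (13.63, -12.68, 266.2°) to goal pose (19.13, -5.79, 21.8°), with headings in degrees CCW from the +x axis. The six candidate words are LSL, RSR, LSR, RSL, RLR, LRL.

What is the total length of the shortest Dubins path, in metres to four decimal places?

15.8596 m

Let ψ = atan2(Δy, Δx) = atan2(6.89, 5.50) = 51.4011° be the start→goal bearing.
Normalize: d = |goal − start| / ρ = 8.816014/2.5 = 3.526406, α = (θ_start − ψ) mod 360° = 214.7989° = 3.748948 rad, β = (θ_goal − ψ) mod 360° = 330.3989° = 5.766549 rad.
Common terms: sin α = -0.570698, cos α = -0.821160, sin β = -0.493958, cos β = 0.869486, cos(α−β) = -0.432086, d² = 12.435536. Work in radians in the unit-radius frame; every candidate has L = ρ·(t + p + q).
LSL: p² = 2 + d² − 2cos(α−β) + 2d(sin α − sin β) = 14.758478; p = √p² = 3.841676; φ = atan2(cos β − cos α, d + sin α − sin β) = 0.455688 rad; t = (φ − α) mod 2π = 2.989925 rad, q = (β − φ) mod 2π = 5.310861 rad → L = 2.5·(2.989925 + 3.841676 + 5.310861) = 2.5·12.142462 = 30.356156 m
RSR: p² = 2 + d² − 2cos(α−β) + 2d(sin β − sin α) = 15.840937; p = √p² = 3.980067; φ = atan2(cos α − cos β, d − sin α + sin β) = -0.438717 rad; t = (α − φ) mod 2π = 4.187665 rad, q = (φ − β) mod 2π = 0.077920 rad → L = 2.5·(4.187665 + 3.980067 + 0.077920) = 2.5·8.245652 = 20.614130 m
LSR: p² = d² − 2 + 2cos(α−β) + 2d(sin α + sin β) = 2.062544; p = √p² = 1.436156; φ = atan2(−cos α − cos β, d + sin α + sin β) − atan2(−2, p) = 0.928412 rad; t = (φ − α) mod 2π = 3.462649 rad, q = (φ − β) mod 2π = 1.445049 rad → L = 2.5·(3.462649 + 1.436156 + 1.445049) = 2.5·6.343854 = 15.859635 m
RSL: p² = d² − 2 + 2cos(α−β) − 2d(sin α + sin β) = 17.080185; p = √p² = 4.132818; φ = atan2(cos α + cos β, d − sin α − sin β) − atan2(2, p) = -0.440185 rad; t = (α − φ) mod 2π = 4.189133 rad, q = (β − φ) mod 2π = 6.206733 rad → L = 2.5·(4.189133 + 4.132818 + 6.206733) = 2.5·14.528684 = 36.321711 m
RLR: c = (6 − d² + 2cos(α−β) + 2d(sin α − sin β))/8 = -0.980117; p = 2π − arccos c = 3.341338 rad; φ = atan2(cos α − cos β, d − sin α + sin β) = -0.438717 rad; t = (α − φ + p/2) mod 2π = 5.858334 rad, q = (α − β − t + p) mod 2π = 1.748589 rad → L = 2.5·(5.858334 + 3.341338 + 1.748589) = 2.5·10.948261 = 27.370653 m
LRL: c = (6 − d² + 2cos(α−β) − 2d(sin α − sin β))/8 = -0.844810; p = 2π − arccos c = 3.706179 rad; φ = atan2(cos β − cos α, d + sin α − sin β) = 0.455688 rad; t = (φ − α + p/2) mod 2π = 4.843015 rad, q = (β − α − t + p) mod 2π = 0.880765 rad → L = 2.5·(4.843015 + 3.706179 + 0.880765) = 2.5·9.429959 = 23.574899 m
Shortest: LSR with L = 15.859635 m ≈ 15.8596 m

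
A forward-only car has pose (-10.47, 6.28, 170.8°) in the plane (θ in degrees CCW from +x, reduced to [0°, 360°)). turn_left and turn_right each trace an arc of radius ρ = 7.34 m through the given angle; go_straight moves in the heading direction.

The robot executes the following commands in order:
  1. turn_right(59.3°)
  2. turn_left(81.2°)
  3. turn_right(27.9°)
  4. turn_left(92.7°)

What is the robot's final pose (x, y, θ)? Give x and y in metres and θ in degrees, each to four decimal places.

(-37.1973, 9.8884, 257.5000°)

set_pose: (x, y, θ) = (-10.4700, 6.2800, 170.8000°), ρ = 7.34
turn_right(59.3°): centre at ρ to the right, rotate −59.3° → (-16.1257, 10.8355, 111.5000°)
turn_left(81.2°): centre at ρ to the left, rotate +81.2° → (-24.5687, 15.3058, 192.7000°)
turn_right(27.9°): centre at ρ to the right, rotate −27.9° → (-28.1068, 15.3830, 164.8000°)
turn_left(92.7°): centre at ρ to the left, rotate +92.7° → (-37.1973, 9.8884, 257.5000°)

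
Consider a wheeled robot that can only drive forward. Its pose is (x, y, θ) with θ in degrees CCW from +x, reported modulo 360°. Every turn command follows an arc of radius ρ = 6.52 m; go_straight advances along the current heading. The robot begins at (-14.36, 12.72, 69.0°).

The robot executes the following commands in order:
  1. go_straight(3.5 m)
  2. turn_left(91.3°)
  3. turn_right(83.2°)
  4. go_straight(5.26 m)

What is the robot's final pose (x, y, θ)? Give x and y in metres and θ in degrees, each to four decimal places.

(-19.9781, 37.1837, 77.1000°)

set_pose: (x, y, θ) = (-14.3600, 12.7200, 69.0000°), ρ = 6.52
go_straight(3.5): x += 3.5·cos θ, y += 3.5·sin θ → (-13.1057, 15.9875, 69.0000°)
turn_left(91.3°): centre at ρ to the left, rotate +91.3° → (-16.9948, 24.4625, 160.3000°)
turn_right(83.2°): centre at ρ to the right, rotate −83.2° → (-21.1524, 32.0565, 77.1000°)
go_straight(5.26): x += 5.26·cos θ, y += 5.26·sin θ → (-19.9781, 37.1837, 77.1000°)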